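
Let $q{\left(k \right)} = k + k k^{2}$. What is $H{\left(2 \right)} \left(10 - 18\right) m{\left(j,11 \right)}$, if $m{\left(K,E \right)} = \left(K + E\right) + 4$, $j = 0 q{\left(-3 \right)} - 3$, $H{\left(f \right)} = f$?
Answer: $-192$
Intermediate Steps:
$q{\left(k \right)} = k + k^{3}$
$j = -3$ ($j = 0 \left(-3 + \left(-3\right)^{3}\right) - 3 = 0 \left(-3 - 27\right) - 3 = 0 \left(-30\right) - 3 = 0 - 3 = -3$)
$m{\left(K,E \right)} = 4 + E + K$ ($m{\left(K,E \right)} = \left(E + K\right) + 4 = 4 + E + K$)
$H{\left(2 \right)} \left(10 - 18\right) m{\left(j,11 \right)} = 2 \left(10 - 18\right) \left(4 + 11 - 3\right) = 2 \left(-8\right) 12 = \left(-16\right) 12 = -192$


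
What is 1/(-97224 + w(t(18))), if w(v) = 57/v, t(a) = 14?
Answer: -14/1361079 ≈ -1.0286e-5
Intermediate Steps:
1/(-97224 + w(t(18))) = 1/(-97224 + 57/14) = 1/(-1361079/14) = -14/1361079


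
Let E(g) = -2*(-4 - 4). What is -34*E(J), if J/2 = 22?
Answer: -544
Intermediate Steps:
J = 44 (J = 2*22 = 44)
E(g) = 16 (E(g) = -2*(-8) = 16)
-34*E(J) = -34*16 = -544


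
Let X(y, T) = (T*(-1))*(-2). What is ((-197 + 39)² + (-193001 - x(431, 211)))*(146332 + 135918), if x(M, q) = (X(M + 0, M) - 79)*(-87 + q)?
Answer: -74832660250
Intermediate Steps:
X(y, T) = 2*T (X(y, T) = -T*(-2) = 2*T)
x(M, q) = (-87 + q)*(-79 + 2*M) (x(M, q) = (2*M - 79)*(-87 + q) = (-79 + 2*M)*(-87 + q) = (-87 + q)*(-79 + 2*M))
((-197 + 39)² + (-193001 - x(431, 211)))*(146332 + 135918) = ((-197 + 39)² + (-193001 - (6873 - 174*431 - 79*211 + 2*431*211)))*(146332 + 135918) = ((-158)² + (-193001 - (6873 - 74994 - 16669 + 181882)))*282250 = (24964 + (-193001 - 1*97092))*282250 = (24964 + (-193001 - 97092))*282250 = (24964 - 290093)*282250 = -265129*282250 = -74832660250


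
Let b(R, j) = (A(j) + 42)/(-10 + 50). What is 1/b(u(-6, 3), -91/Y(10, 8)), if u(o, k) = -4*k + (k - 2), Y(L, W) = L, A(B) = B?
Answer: 400/329 ≈ 1.2158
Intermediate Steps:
u(o, k) = -2 - 3*k (u(o, k) = -4*k + (-2 + k) = -2 - 3*k)
b(R, j) = 21/20 + j/40 (b(R, j) = (j + 42)/(-10 + 50) = (42 + j)/40 = (42 + j)*(1/40) = 21/20 + j/40)
1/b(u(-6, 3), -91/Y(10, 8)) = 1/(21/20 + (-91/10)/40) = 1/(21/20 + (-91*⅒)/40) = 1/(21/20 + (1/40)*(-91/10)) = 1/(21/20 - 91/400) = 1/(329/400) = 400/329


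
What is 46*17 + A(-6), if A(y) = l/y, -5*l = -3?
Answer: 7819/10 ≈ 781.90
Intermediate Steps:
l = ⅗ (l = -⅕*(-3) = ⅗ ≈ 0.60000)
A(y) = 3/(5*y)
46*17 + A(-6) = 46*17 + (⅗)/(-6) = 782 + (⅗)*(-⅙) = 782 - ⅒ = 7819/10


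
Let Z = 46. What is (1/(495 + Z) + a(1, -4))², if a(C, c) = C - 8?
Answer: 14333796/292681 ≈ 48.974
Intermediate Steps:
a(C, c) = -8 + C
(1/(495 + Z) + a(1, -4))² = (1/(495 + 46) + (-8 + 1))² = (1/541 - 7)² = (-3786/541)² = 14333796/292681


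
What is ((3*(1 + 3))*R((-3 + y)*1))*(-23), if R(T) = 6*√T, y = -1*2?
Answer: -1656*I*√5 ≈ -3702.9*I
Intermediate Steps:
y = -2
((3*(1 + 3))*R((-3 + y)*1))*(-23) = ((3*(1 + 3))*(6*√((-3 - 2)*1)))*(-23) = ((3*4)*(6*√(-5*1)))*(-23) = (12*(6*√(-5)))*(-23) = (12*(6*(I*√5)))*(-23) = (12*(6*I*√5))*(-23) = (72*I*√5)*(-23) = -1656*I*√5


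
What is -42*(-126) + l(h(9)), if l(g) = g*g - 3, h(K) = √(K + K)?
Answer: 5307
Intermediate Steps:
h(K) = √2*√K (h(K) = √(2*K) = √2*√K)
l(g) = -3 + g² (l(g) = g² - 3 = -3 + g²)
-42*(-126) + l(h(9)) = -42*(-126) + (-3 + (√2*√9)²) = 5292 + (-3 + (√2*3)²) = 5292 + (-3 + (3*√2)²) = 5292 + (-3 + 18) = 5292 + 15 = 5307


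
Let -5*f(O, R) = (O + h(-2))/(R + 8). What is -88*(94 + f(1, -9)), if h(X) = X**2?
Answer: -8360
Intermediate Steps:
f(O, R) = -(4 + O)/(5*(8 + R)) (f(O, R) = -(O + (-2)**2)/(5*(R + 8)) = -(O + 4)/(5*(8 + R)) = -(4 + O)/(5*(8 + R)))
-88*(94 + f(1, -9)) = -88*(94 + (-4 - 1*1)/(5*(8 - 9))) = -88*(94 + (1/5)*(-4 - 1)/(-1)) = -88*(94 + (1/5)*(-1)*(-5)) = -88*(94 + 1) = -88*95 = -8360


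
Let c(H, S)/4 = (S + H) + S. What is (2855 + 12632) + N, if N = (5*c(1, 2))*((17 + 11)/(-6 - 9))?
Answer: 45901/3 ≈ 15300.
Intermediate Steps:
c(H, S) = 4*H + 8*S (c(H, S) = 4*((S + H) + S) = 4*((H + S) + S) = 4*(H + 2*S) = 4*H + 8*S)
N = -560/3 (N = (5*(4*1 + 8*2))*((17 + 11)/(-6 - 9)) = (5*(4 + 16))*(28/(-15)) = (5*20)*(28*(-1/15)) = 100*(-28/15) = -560/3 ≈ -186.67)
(2855 + 12632) + N = (2855 + 12632) - 560/3 = 15487 - 560/3 = 45901/3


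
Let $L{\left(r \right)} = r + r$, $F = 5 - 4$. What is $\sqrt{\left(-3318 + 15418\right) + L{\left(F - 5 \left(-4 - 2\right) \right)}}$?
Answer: $\sqrt{12162} \approx 110.28$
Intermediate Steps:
$F = 1$
$L{\left(r \right)} = 2 r$
$\sqrt{\left(-3318 + 15418\right) + L{\left(F - 5 \left(-4 - 2\right) \right)}} = \sqrt{\left(-3318 + 15418\right) + 2 \left(1 - 5 \left(-4 - 2\right)\right)} = \sqrt{12100 + 2 \left(1 - 5 \left(-4 - 2\right)\right)} = \sqrt{12100 + 2 \left(1 - -30\right)} = \sqrt{12100 + 2 \left(1 + 30\right)} = \sqrt{12100 + 2 \cdot 31} = \sqrt{12100 + 62} = \sqrt{12162}$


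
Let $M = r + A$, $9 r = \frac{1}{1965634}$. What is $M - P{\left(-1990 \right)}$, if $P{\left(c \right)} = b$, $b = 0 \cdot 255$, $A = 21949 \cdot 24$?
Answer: $\frac{9319039343857}{17690706} \approx 5.2678 \cdot 10^{5}$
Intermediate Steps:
$A = 526776$
$r = \frac{1}{17690706}$ ($r = \frac{1}{9 \cdot 1965634} = \frac{1}{9} \cdot \frac{1}{1965634} = \frac{1}{17690706} \approx 5.6527 \cdot 10^{-8}$)
$M = \frac{9319039343857}{17690706}$ ($M = \frac{1}{17690706} + 526776 = \frac{9319039343857}{17690706} \approx 5.2678 \cdot 10^{5}$)
$b = 0$
$P{\left(c \right)} = 0$
$M - P{\left(-1990 \right)} = \frac{9319039343857}{17690706} - 0 = \frac{9319039343857}{17690706} + 0 = \frac{9319039343857}{17690706}$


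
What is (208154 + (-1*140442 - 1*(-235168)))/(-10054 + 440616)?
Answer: 151440/215281 ≈ 0.70345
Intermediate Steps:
(208154 + (-1*140442 - 1*(-235168)))/(-10054 + 440616) = (208154 + (-140442 + 235168))/430562 = (208154 + 94726)*(1/430562) = 302880*(1/430562) = 151440/215281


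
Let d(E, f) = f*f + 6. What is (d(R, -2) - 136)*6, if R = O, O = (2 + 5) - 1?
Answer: -756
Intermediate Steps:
O = 6 (O = 7 - 1 = 6)
R = 6
d(E, f) = 6 + f**2 (d(E, f) = f**2 + 6 = 6 + f**2)
(d(R, -2) - 136)*6 = ((6 + (-2)**2) - 136)*6 = ((6 + 4) - 136)*6 = (10 - 136)*6 = -126*6 = -756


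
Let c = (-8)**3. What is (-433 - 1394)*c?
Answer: 935424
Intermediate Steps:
c = -512
(-433 - 1394)*c = (-433 - 1394)*(-512) = -1827*(-512) = 935424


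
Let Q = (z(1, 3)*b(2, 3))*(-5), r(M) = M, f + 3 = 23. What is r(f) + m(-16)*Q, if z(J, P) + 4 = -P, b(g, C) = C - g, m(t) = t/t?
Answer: 55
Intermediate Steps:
f = 20 (f = -3 + 23 = 20)
m(t) = 1
z(J, P) = -4 - P
Q = 35 (Q = ((-4 - 1*3)*(3 - 1*2))*(-5) = ((-4 - 3)*(3 - 2))*(-5) = -7*1*(-5) = -7*(-5) = 35)
r(f) + m(-16)*Q = 20 + 1*35 = 20 + 35 = 55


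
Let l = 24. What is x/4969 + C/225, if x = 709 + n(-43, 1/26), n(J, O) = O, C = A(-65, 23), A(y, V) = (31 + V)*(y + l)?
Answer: -31320849/3229850 ≈ -9.6973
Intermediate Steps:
A(y, V) = (24 + y)*(31 + V) (A(y, V) = (31 + V)*(y + 24) = (31 + V)*(24 + y) = (24 + y)*(31 + V))
C = -2214 (C = 744 + 24*23 + 31*(-65) + 23*(-65) = 744 + 552 - 2015 - 1495 = -2214)
x = 18435/26 (x = 709 + 1/26 = 18435/26 ≈ 709.04)
x/4969 + C/225 = (18435/26)/4969 - 2214/225 = (18435/26)*(1/4969) - 2214*1/225 = 18435/129194 - 246/25 = -31320849/3229850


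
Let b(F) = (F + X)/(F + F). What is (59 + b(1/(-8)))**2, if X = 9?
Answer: 2209/4 ≈ 552.25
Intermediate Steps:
b(F) = (9 + F)/(2*F) (b(F) = (F + 9)/(F + F) = (9 + F)/((2*F)) = (9 + F)*(1/(2*F)) = (9 + F)/(2*F))
(59 + b(1/(-8)))**2 = (59 + (9 + 1/(-8))/(2*(1/(-8))))**2 = (59 + (9 - 1/8)/(2*(-1/8)))**2 = (59 + (1/2)*(-8)*(71/8))**2 = (59 - 71/2)**2 = (47/2)**2 = 2209/4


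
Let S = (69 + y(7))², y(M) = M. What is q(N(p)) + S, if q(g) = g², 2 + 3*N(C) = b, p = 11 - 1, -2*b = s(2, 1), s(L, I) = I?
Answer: 207961/36 ≈ 5776.7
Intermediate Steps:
b = -½ (b = -½*1 = -½ ≈ -0.50000)
p = 10
N(C) = -⅚ (N(C) = -⅔ + (⅓)*(-½) = -⅔ - ⅙ = -⅚)
S = 5776 (S = (69 + 7)² = 76² = 5776)
q(N(p)) + S = (-⅚)² + 5776 = 25/36 + 5776 = 207961/36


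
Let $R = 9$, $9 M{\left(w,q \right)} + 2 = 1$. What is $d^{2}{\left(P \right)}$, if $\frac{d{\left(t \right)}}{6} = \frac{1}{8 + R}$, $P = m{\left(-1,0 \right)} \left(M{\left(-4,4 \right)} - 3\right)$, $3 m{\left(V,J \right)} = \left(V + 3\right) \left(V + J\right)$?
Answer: $\frac{36}{289} \approx 0.12457$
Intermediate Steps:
$M{\left(w,q \right)} = - \frac{1}{9}$ ($M{\left(w,q \right)} = - \frac{2}{9} + \frac{1}{9} \cdot 1 = - \frac{2}{9} + \frac{1}{9} = - \frac{1}{9}$)
$m{\left(V,J \right)} = \frac{\left(3 + V\right) \left(J + V\right)}{3}$ ($m{\left(V,J \right)} = \frac{\left(V + 3\right) \left(V + J\right)}{3} = \frac{\left(3 + V\right) \left(J + V\right)}{3}$)
$P = \frac{56}{27}$ ($P = \left(0 - 1 + \frac{\left(-1\right)^{2}}{3} + \frac{1}{3} \cdot 0 \left(-1\right)\right) \left(- \frac{1}{9} - 3\right) = \left(0 - 1 + \frac{1}{3} \cdot 1 + 0\right) \left(- \frac{28}{9}\right) = \left(0 - 1 + \frac{1}{3} + 0\right) \left(- \frac{28}{9}\right) = \left(- \frac{2}{3}\right) \left(- \frac{28}{9}\right) = \frac{56}{27} \approx 2.0741$)
$d{\left(t \right)} = \frac{6}{17}$ ($d{\left(t \right)} = \frac{6}{8 + 9} = \frac{6}{17}$)
$d^{2}{\left(P \right)} = \left(\frac{6}{17}\right)^{2} = \frac{36}{289}$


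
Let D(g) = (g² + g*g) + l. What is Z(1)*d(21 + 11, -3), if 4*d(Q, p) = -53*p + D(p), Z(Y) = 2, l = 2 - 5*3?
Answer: 82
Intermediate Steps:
l = -13 (l = 2 - 15 = -13)
D(g) = -13 + 2*g² (D(g) = (g² + g*g) - 13 = (g² + g²) - 13 = 2*g² - 13 = -13 + 2*g²)
d(Q, p) = -13/4 + p²/2 - 53*p/4 (d(Q, p) = (-53*p + (-13 + 2*p²))/4 = (-13 - 53*p + 2*p²)/4 = -13/4 + p²/2 - 53*p/4)
Z(1)*d(21 + 11, -3) = 2*(-13/4 + (½)*(-3)² - 53/4*(-3)) = 2*(-13/4 + (½)*9 + 159/4) = 2*(-13/4 + 9/2 + 159/4) = 2*41 = 82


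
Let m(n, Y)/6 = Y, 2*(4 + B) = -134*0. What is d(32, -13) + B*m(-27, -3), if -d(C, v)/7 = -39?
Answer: 345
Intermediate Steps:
d(C, v) = 273 (d(C, v) = -7*(-39) = 273)
B = -4 (B = -4 + (-134*0)/2 = -4 + (½)*0 = -4 + 0 = -4)
m(n, Y) = 6*Y
d(32, -13) + B*m(-27, -3) = 273 - 24*(-3) = 273 - 4*(-18) = 273 + 72 = 345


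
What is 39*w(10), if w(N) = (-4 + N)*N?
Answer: 2340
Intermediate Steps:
w(N) = N*(-4 + N)
39*w(10) = 39*(10*(-4 + 10)) = 39*(10*6) = 39*60 = 2340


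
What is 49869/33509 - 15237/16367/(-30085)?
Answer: 24556065770088/16499871643255 ≈ 1.4883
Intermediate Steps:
49869/33509 - 15237/16367/(-30085) = 49869*(1/33509) - 15237*1/16367*(-1/30085) = 49869/33509 - 15237/16367*(-1/30085) = 49869/33509 + 15237/492401195 = 24556065770088/16499871643255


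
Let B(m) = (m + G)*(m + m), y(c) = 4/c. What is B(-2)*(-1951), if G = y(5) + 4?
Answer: 109256/5 ≈ 21851.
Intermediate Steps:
G = 24/5 (G = 4/5 + 4 = 4*(⅕) + 4 = ⅘ + 4 = 24/5 ≈ 4.8000)
B(m) = 2*m*(24/5 + m) (B(m) = (m + 24/5)*(m + m) = (24/5 + m)*(2*m) = 2*m*(24/5 + m))
B(-2)*(-1951) = ((⅖)*(-2)*(24 + 5*(-2)))*(-1951) = ((⅖)*(-2)*(24 - 10))*(-1951) = ((⅖)*(-2)*14)*(-1951) = -56/5*(-1951) = 109256/5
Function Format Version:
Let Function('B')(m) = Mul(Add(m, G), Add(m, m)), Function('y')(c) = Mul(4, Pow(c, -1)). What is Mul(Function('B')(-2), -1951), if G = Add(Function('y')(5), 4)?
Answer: Rational(109256, 5) ≈ 21851.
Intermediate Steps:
G = Rational(24, 5) (G = Add(Mul(4, Pow(5, -1)), 4) = Add(Mul(4, Rational(1, 5)), 4) = Add(Rational(4, 5), 4) = Rational(24, 5) ≈ 4.8000)
Function('B')(m) = Mul(2, m, Add(Rational(24, 5), m)) (Function('B')(m) = Mul(Add(m, Rational(24, 5)), Add(m, m)) = Mul(Add(Rational(24, 5), m), Mul(2, m)) = Mul(2, m, Add(Rational(24, 5), m)))
Mul(Function('B')(-2), -1951) = Mul(Mul(Rational(2, 5), -2, Add(24, Mul(5, -2))), -1951) = Mul(Mul(Rational(2, 5), -2, Add(24, -10)), -1951) = Mul(Mul(Rational(2, 5), -2, 14), -1951) = Mul(Rational(-56, 5), -1951) = Rational(109256, 5)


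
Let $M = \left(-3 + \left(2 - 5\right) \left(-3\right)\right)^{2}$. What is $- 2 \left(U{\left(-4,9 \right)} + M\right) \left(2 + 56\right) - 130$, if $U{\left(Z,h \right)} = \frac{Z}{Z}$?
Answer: $-4422$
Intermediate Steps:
$M = 36$ ($M = \left(-3 - -9\right)^{2} = \left(-3 + 9\right)^{2} = 6^{2} = 36$)
$U{\left(Z,h \right)} = 1$
$- 2 \left(U{\left(-4,9 \right)} + M\right) \left(2 + 56\right) - 130 = - 2 \left(1 + 36\right) \left(2 + 56\right) - 130 = - 2 \cdot 37 \cdot 58 - 130 = \left(-2\right) 2146 - 130 = -4292 - 130 = -4422$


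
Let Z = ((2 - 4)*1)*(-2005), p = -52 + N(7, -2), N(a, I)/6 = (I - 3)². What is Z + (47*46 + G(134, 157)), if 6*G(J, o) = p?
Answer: 18565/3 ≈ 6188.3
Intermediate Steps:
N(a, I) = 6*(-3 + I)² (N(a, I) = 6*(I - 3)² = 6*(-3 + I)²)
p = 98 (p = -52 + 6*(-3 - 2)² = -52 + 6*(-5)² = -52 + 6*25 = -52 + 150 = 98)
G(J, o) = 49/3 (G(J, o) = (⅙)*98 = 49/3)
Z = 4010 (Z = -2*1*(-2005) = -2*(-2005) = 4010)
Z + (47*46 + G(134, 157)) = 4010 + (47*46 + 49/3) = 4010 + (2162 + 49/3) = 4010 + 6535/3 = 18565/3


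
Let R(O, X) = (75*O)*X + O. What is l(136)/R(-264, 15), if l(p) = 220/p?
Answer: -5/918816 ≈ -5.4418e-6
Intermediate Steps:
R(O, X) = O + 75*O*X (R(O, X) = 75*O*X + O = O + 75*O*X)
l(136)/R(-264, 15) = (220/136)/((-264*(1 + 75*15))) = (220*(1/136))/((-264*(1 + 1125))) = 55/(34*((-264*1126))) = (55/34)/(-297264) = (55/34)*(-1/297264) = -5/918816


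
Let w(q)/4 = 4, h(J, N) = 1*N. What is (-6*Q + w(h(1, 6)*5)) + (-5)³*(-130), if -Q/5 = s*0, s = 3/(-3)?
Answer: 16266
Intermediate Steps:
h(J, N) = N
s = -1 (s = 3*(-⅓) = -1)
w(q) = 16 (w(q) = 4*4 = 16)
Q = 0 (Q = -(-5)*0 = -5*0 = 0)
(-6*Q + w(h(1, 6)*5)) + (-5)³*(-130) = (-6*0 + 16) + (-5)³*(-130) = (0 + 16) - 125*(-130) = 16 + 16250 = 16266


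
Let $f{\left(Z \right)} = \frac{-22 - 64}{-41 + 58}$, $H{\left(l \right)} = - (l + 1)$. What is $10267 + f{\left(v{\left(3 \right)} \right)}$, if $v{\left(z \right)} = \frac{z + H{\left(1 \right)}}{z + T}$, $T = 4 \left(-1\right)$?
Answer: $\frac{174453}{17} \approx 10262.0$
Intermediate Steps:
$H{\left(l \right)} = -1 - l$ ($H{\left(l \right)} = - (1 + l) = -1 - l$)
$T = -4$
$v{\left(z \right)} = \frac{-2 + z}{-4 + z}$ ($v{\left(z \right)} = \frac{z - 2}{z - 4} = \frac{z - 2}{-4 + z} = \frac{-2 + z}{-4 + z}$)
$f{\left(Z \right)} = - \frac{86}{17}$
$10267 + f{\left(v{\left(3 \right)} \right)} = 10267 - \frac{86}{17} = \frac{174453}{17}$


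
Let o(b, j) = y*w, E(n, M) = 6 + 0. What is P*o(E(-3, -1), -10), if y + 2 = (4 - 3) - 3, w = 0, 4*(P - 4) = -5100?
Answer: 0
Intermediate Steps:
E(n, M) = 6
P = -1271 (P = 4 + (¼)*(-5100) = 4 - 1275 = -1271)
y = -4 (y = -2 + ((4 - 3) - 3) = -2 + (1 - 3) = -2 - 2 = -4)
o(b, j) = 0 (o(b, j) = -4*0 = 0)
P*o(E(-3, -1), -10) = -1271*0 = 0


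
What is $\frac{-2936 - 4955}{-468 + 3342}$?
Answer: $- \frac{7891}{2874} \approx -2.7457$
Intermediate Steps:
$\frac{-2936 - 4955}{-468 + 3342} = - \frac{7891}{2874}$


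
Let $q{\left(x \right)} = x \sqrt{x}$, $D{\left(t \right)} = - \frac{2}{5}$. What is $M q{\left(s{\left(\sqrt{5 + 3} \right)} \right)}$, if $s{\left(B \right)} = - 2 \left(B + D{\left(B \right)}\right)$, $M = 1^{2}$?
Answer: $\frac{8 \sqrt{5} \left(1 - 5 \sqrt{2}\right)^{\frac{3}{2}}}{25} \approx - 10.704 i$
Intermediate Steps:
$D{\left(t \right)} = - \frac{2}{5}$ ($D{\left(t \right)} = \left(-2\right) \frac{1}{5} = - \frac{2}{5}$)
$M = 1$
$s{\left(B \right)} = \frac{4}{5} - 2 B$ ($s{\left(B \right)} = - 2 \left(B - \frac{2}{5}\right) = - 2 \left(- \frac{2}{5} + B\right) = \frac{4}{5} - 2 B$)
$q{\left(x \right)} = x^{\frac{3}{2}}$
$M q{\left(s{\left(\sqrt{5 + 3} \right)} \right)} = 1 \left(\frac{4}{5} - 2 \sqrt{5 + 3}\right)^{\frac{3}{2}} = 1 \left(\frac{4}{5} - 2 \sqrt{8}\right)^{\frac{3}{2}} = 1 \left(\frac{4}{5} - 2 \cdot 2 \sqrt{2}\right)^{\frac{3}{2}} = 1 \left(\frac{4}{5} - 4 \sqrt{2}\right)^{\frac{3}{2}} = \left(\frac{4}{5} - 4 \sqrt{2}\right)^{\frac{3}{2}}$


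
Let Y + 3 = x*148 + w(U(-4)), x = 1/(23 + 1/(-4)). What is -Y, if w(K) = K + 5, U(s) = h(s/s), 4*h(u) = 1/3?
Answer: -9379/1092 ≈ -8.5888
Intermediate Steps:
h(u) = 1/12 (h(u) = (¼)/3 = (¼)*(⅓) = 1/12)
U(s) = 1/12
x = 4/91 (x = 1/(23 - ¼) = 1/(91/4) = 4/91 ≈ 0.043956)
w(K) = 5 + K
Y = 9379/1092 (Y = -3 + ((4/91)*148 + (5 + 1/12)) = -3 + (592/91 + 61/12) = -3 + 12655/1092 = 9379/1092 ≈ 8.5888)
-Y = -1*9379/1092 = -9379/1092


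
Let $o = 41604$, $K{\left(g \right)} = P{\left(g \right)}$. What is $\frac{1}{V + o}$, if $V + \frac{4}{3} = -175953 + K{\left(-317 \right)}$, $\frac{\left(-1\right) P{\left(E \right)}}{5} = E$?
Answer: $- \frac{3}{398296} \approx -7.5321 \cdot 10^{-6}$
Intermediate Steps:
$P{\left(E \right)} = - 5 E$
$K{\left(g \right)} = - 5 g$
$V = - \frac{523108}{3}$ ($V = - \frac{4}{3} - 174368 = - \frac{523108}{3} \approx -1.7437 \cdot 10^{5}$)
$\frac{1}{V + o} = \frac{1}{- \frac{523108}{3} + 41604} = \frac{1}{- \frac{398296}{3}} = - \frac{3}{398296}$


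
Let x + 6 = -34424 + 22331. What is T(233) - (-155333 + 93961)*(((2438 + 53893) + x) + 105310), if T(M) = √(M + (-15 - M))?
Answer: 9177691624 + I*√15 ≈ 9.1777e+9 + 3.873*I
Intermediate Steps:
x = -12099 (x = -6 + (-34424 + 22331) = -6 - 12093 = -12099)
T(M) = I*√15 (T(M) = √(-15) = I*√15)
T(233) - (-155333 + 93961)*(((2438 + 53893) + x) + 105310) = I*√15 - (-155333 + 93961)*(((2438 + 53893) - 12099) + 105310) = I*√15 - (-61372)*((56331 - 12099) + 105310) = I*√15 - (-61372)*(44232 + 105310) = I*√15 - (-61372)*149542 = I*√15 - 1*(-9177691624) = I*√15 + 9177691624 = 9177691624 + I*√15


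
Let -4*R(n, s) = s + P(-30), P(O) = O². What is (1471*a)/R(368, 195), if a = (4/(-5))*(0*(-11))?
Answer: 0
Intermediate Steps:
R(n, s) = -225 - s/4 (R(n, s) = -(s + (-30)²)/4 = -(s + 900)/4 = -(900 + s)/4 = -225 - s/4)
a = 0 (a = (4*(-⅕))*0 = -⅘*0 = 0)
(1471*a)/R(368, 195) = (1471*0)/(-225 - ¼*195) = 0/(-225 - 195/4) = 0/(-1095/4) = 0*(-4/1095) = 0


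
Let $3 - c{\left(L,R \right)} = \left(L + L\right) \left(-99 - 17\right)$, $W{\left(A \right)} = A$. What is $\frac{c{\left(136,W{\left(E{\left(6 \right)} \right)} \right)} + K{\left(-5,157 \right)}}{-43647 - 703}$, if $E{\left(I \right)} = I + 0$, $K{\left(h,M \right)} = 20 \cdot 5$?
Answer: $- \frac{6331}{8870} \approx -0.71375$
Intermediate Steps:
$K{\left(h,M \right)} = 100$
$E{\left(I \right)} = I$
$c{\left(L,R \right)} = 3 + 232 L$ ($c{\left(L,R \right)} = 3 - \left(L + L\right) \left(-99 - 17\right) = 3 - 2 L \left(-116\right) = 3 - - 232 L = 3 + 232 L$)
$\frac{c{\left(136,W{\left(E{\left(6 \right)} \right)} \right)} + K{\left(-5,157 \right)}}{-43647 - 703} = \frac{\left(3 + 232 \cdot 136\right) + 100}{-43647 - 703} = \frac{\left(3 + 31552\right) + 100}{-44350} = \left(31555 + 100\right) \left(- \frac{1}{44350}\right) = 31655 \left(- \frac{1}{44350}\right) = - \frac{6331}{8870}$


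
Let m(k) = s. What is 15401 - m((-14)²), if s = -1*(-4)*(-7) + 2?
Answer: 15427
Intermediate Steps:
s = -26 (s = 4*(-7) + 2 = -28 + 2 = -26)
m(k) = -26
15401 - m((-14)²) = 15401 - 1*(-26) = 15401 + 26 = 15427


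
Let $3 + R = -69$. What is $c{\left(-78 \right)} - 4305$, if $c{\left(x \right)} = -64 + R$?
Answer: $-4441$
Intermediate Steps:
$R = -72$ ($R = -3 - 69 = -72$)
$c{\left(x \right)} = -136$ ($c{\left(x \right)} = -64 - 72 = -136$)
$c{\left(-78 \right)} - 4305 = -136 - 4305 = -4441$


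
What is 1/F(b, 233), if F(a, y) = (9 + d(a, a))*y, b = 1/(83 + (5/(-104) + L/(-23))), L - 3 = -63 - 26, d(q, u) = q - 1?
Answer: 207365/387085696 ≈ 0.00053571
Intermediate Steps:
d(q, u) = -1 + q
L = -86 (L = 3 + (-63 - 26) = 3 - 89 = -86)
b = 2392/207365 (b = 1/(83 + (5/(-104) - 86/(-23))) = 1/(83 + (5*(-1/104) - 86*(-1/23))) = 1/(83 + (-5/104 + 86/23)) = 1/(83 + 8829/2392) = 1/(207365/2392) = 2392/207365 ≈ 0.011535)
F(a, y) = y*(8 + a) (F(a, y) = (9 + (-1 + a))*y = (8 + a)*y = y*(8 + a))
1/F(b, 233) = 1/(233*(8 + 2392/207365)) = 1/(233*(1661312/207365)) = 1/(387085696/207365) = 207365/387085696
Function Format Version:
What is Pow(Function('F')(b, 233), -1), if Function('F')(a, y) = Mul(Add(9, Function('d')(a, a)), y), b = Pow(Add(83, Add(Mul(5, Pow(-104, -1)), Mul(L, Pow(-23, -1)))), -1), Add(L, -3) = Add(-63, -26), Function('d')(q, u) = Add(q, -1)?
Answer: Rational(207365, 387085696) ≈ 0.00053571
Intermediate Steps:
Function('d')(q, u) = Add(-1, q)
L = -86 (L = Add(3, Add(-63, -26)) = Add(3, -89) = -86)
b = Rational(2392, 207365) (b = Pow(Add(83, Add(Mul(5, Pow(-104, -1)), Mul(-86, Pow(-23, -1)))), -1) = Pow(Add(83, Add(Mul(5, Rational(-1, 104)), Mul(-86, Rational(-1, 23)))), -1) = Pow(Add(83, Add(Rational(-5, 104), Rational(86, 23))), -1) = Pow(Add(83, Rational(8829, 2392)), -1) = Pow(Rational(207365, 2392), -1) = Rational(2392, 207365) ≈ 0.011535)
Function('F')(a, y) = Mul(y, Add(8, a)) (Function('F')(a, y) = Mul(Add(9, Add(-1, a)), y) = Mul(Add(8, a), y) = Mul(y, Add(8, a)))
Pow(Function('F')(b, 233), -1) = Pow(Mul(233, Add(8, Rational(2392, 207365))), -1) = Pow(Mul(233, Rational(1661312, 207365)), -1) = Pow(Rational(387085696, 207365), -1) = Rational(207365, 387085696)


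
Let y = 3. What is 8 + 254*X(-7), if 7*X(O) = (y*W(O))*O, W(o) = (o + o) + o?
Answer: 16010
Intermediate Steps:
W(o) = 3*o (W(o) = 2*o + o = 3*o)
X(O) = 9*O²/7 (X(O) = ((3*(3*O))*O)/7 = ((9*O)*O)/7 = (9*O²)/7 = 9*O²/7)
8 + 254*X(-7) = 8 + 254*((9/7)*(-7)²) = 8 + 254*((9/7)*49) = 8 + 254*63 = 8 + 16002 = 16010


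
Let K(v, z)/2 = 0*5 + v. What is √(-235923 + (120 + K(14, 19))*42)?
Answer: 3*I*√25523 ≈ 479.28*I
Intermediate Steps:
K(v, z) = 2*v (K(v, z) = 2*(0*5 + v) = 2*(0 + v) = 2*v)
√(-235923 + (120 + K(14, 19))*42) = √(-235923 + (120 + 2*14)*42) = √(-235923 + (120 + 28)*42) = √(-235923 + 148*42) = √(-235923 + 6216) = √(-229707) = 3*I*√25523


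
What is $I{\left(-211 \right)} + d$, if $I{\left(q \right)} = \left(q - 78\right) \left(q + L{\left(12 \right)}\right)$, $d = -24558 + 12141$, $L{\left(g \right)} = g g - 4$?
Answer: $8102$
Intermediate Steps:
$L{\left(g \right)} = -4 + g^{2}$ ($L{\left(g \right)} = g^{2} - 4 = -4 + g^{2}$)
$d = -12417$
$I{\left(q \right)} = \left(-78 + q\right) \left(140 + q\right)$ ($I{\left(q \right)} = \left(q - 78\right) \left(q - \left(4 - 12^{2}\right)\right) = \left(-78 + q\right) \left(q + \left(-4 + 144\right)\right) = \left(-78 + q\right) \left(q + 140\right) = \left(-78 + q\right) \left(140 + q\right)$)
$I{\left(-211 \right)} + d = \left(-10920 + \left(-211\right)^{2} + 62 \left(-211\right)\right) - 12417 = \left(-10920 + 44521 - 13082\right) - 12417 = 20519 - 12417 = 8102$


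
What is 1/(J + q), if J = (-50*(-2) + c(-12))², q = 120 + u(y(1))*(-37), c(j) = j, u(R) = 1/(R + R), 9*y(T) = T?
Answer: 2/15395 ≈ 0.00012991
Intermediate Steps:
y(T) = T/9
u(R) = 1/(2*R)
q = -93/2 (q = 120 + (1/(2*(((⅑)*1))))*(-37) = 120 + (1/(2*(⅑)))*(-37) = 120 + ((½)*9)*(-37) = 120 + (9/2)*(-37) = 120 - 333/2 = -93/2 ≈ -46.500)
J = 7744 (J = (-50*(-2) - 12)² = (100 - 12)² = 88² = 7744)
1/(J + q) = 1/(7744 - 93/2) = 1/(15395/2) = 2/15395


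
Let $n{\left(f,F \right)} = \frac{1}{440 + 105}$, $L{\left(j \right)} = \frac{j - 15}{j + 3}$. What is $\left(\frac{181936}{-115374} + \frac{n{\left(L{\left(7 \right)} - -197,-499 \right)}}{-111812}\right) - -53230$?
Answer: $\frac{187114081632838993}{3515303869980} \approx 53228.0$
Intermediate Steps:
$L{\left(j \right)} = \frac{-15 + j}{3 + j}$
$n{\left(f,F \right)} = \frac{1}{545}$
$\left(\frac{181936}{-115374} + \frac{n{\left(L{\left(7 \right)} - -197,-499 \right)}}{-111812}\right) - -53230 = \left(\frac{181936}{-115374} + \frac{1}{545 \left(-111812\right)}\right) - -53230 = \left(181936 \left(- \frac{1}{115374}\right) + \frac{1}{545} \left(- \frac{1}{111812}\right)\right) + 53230 = \left(- \frac{90968}{57687} - \frac{1}{60937540}\right) + 53230 = - \frac{5543366196407}{3515303869980} + 53230 = \frac{187114081632838993}{3515303869980}$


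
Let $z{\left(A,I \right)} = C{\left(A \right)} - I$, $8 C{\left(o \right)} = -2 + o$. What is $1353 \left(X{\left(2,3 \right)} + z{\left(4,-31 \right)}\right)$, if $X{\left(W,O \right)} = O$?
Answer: $\frac{185361}{4} \approx 46340.0$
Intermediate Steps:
$C{\left(o \right)} = - \frac{1}{4} + \frac{o}{8}$ ($C{\left(o \right)} = \frac{-2 + o}{8} = - \frac{1}{4} + \frac{o}{8}$)
$z{\left(A,I \right)} = - \frac{1}{4} - I + \frac{A}{8}$ ($z{\left(A,I \right)} = \left(- \frac{1}{4} + \frac{A}{8}\right) - I = - \frac{1}{4} - I + \frac{A}{8}$)
$1353 \left(X{\left(2,3 \right)} + z{\left(4,-31 \right)}\right) = 1353 \left(3 - - \frac{125}{4}\right) = 1353 \left(3 + \left(- \frac{1}{4} + 31 + \frac{1}{2}\right)\right) = 1353 \left(3 + \frac{125}{4}\right) = 1353 \cdot \frac{137}{4} = \frac{185361}{4}$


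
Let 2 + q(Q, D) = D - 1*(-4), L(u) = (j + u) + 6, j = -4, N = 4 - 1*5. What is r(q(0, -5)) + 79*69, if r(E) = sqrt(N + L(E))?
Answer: 5451 + I*sqrt(2) ≈ 5451.0 + 1.4142*I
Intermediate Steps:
N = -1 (N = 4 - 5 = -1)
L(u) = 2 + u (L(u) = (-4 + u) + 6 = 2 + u)
q(Q, D) = 2 + D (q(Q, D) = -2 + (D - 1*(-4)) = -2 + (D + 4) = -2 + (4 + D) = 2 + D)
r(E) = sqrt(1 + E) (r(E) = sqrt(-1 + (2 + E)) = sqrt(1 + E))
r(q(0, -5)) + 79*69 = sqrt(1 + (2 - 5)) + 79*69 = sqrt(1 - 3) + 5451 = sqrt(-2) + 5451 = I*sqrt(2) + 5451 = 5451 + I*sqrt(2)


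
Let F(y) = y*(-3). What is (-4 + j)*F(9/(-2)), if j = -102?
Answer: -1431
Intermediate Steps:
F(y) = -3*y
(-4 + j)*F(9/(-2)) = (-4 - 102)*(-27/(-2)) = -(-318)*9*(-1/2) = -(-318)*(-9)/2 = -106*27/2 = -1431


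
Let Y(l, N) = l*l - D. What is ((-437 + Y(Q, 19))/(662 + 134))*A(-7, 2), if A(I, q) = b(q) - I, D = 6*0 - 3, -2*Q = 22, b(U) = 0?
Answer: -2191/796 ≈ -2.7525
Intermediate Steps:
Q = -11 (Q = -½*22 = -11)
D = -3 (D = 0 - 3 = -3)
A(I, q) = -I (A(I, q) = 0 - I = -I)
Y(l, N) = 3 + l² (Y(l, N) = l*l - 1*(-3) = l² + 3 = 3 + l²)
((-437 + Y(Q, 19))/(662 + 134))*A(-7, 2) = ((-437 + (3 + (-11)²))/(662 + 134))*(-1*(-7)) = ((-437 + (3 + 121))/796)*7 = ((-437 + 124)*(1/796))*7 = -313*1/796*7 = -313/796*7 = -2191/796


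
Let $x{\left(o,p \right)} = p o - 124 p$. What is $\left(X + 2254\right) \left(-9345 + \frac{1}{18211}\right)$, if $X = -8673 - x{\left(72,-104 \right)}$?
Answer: $\frac{2012740077638}{18211} \approx 1.1052 \cdot 10^{8}$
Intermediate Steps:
$x{\left(o,p \right)} = - 124 p + o p$ ($x{\left(o,p \right)} = o p - 124 p = - 124 p + o p$)
$X = -14081$ ($X = -8673 - - 104 \left(-124 + 72\right) = -8673 - \left(-104\right) \left(-52\right) = -8673 - 5408 = -14081$)
$\left(X + 2254\right) \left(-9345 + \frac{1}{18211}\right) = \left(-14081 + 2254\right) \left(-9345 + \frac{1}{18211}\right) = - 11827 \left(-9345 + \frac{1}{18211}\right) = \left(-11827\right) \left(- \frac{170181794}{18211}\right) = \frac{2012740077638}{18211}$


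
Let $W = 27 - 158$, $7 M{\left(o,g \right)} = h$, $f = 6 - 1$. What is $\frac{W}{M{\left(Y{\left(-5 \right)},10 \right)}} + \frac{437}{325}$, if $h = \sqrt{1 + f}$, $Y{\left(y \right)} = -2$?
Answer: $\frac{437}{325} - \frac{917 \sqrt{6}}{6} \approx -373.02$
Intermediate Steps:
$f = 5$
$h = \sqrt{6}$ ($h = \sqrt{1 + 5} = \sqrt{6} \approx 2.4495$)
$M{\left(o,g \right)} = \frac{\sqrt{6}}{7}$
$W = -131$ ($W = 27 - 158 = -131$)
$\frac{W}{M{\left(Y{\left(-5 \right)},10 \right)}} + \frac{437}{325} = - \frac{131}{\frac{1}{7} \sqrt{6}} + \frac{437}{325} = - 131 \frac{7 \sqrt{6}}{6} + 437 \cdot \frac{1}{325} = - \frac{917 \sqrt{6}}{6} + \frac{437}{325} = \frac{437}{325} - \frac{917 \sqrt{6}}{6}$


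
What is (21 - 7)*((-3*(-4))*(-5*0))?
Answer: 0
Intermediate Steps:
(21 - 7)*((-3*(-4))*(-5*0)) = 14*(12*0) = 14*0 = 0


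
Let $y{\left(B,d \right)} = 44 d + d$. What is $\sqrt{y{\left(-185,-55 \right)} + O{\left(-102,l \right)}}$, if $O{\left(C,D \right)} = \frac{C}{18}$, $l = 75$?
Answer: $\frac{61 i \sqrt{6}}{3} \approx 49.806 i$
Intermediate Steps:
$y{\left(B,d \right)} = 45 d$
$O{\left(C,D \right)} = \frac{C}{18}$ ($O{\left(C,D \right)} = C \frac{1}{18} = \frac{C}{18}$)
$\sqrt{y{\left(-185,-55 \right)} + O{\left(-102,l \right)}} = \sqrt{45 \left(-55\right) + \frac{1}{18} \left(-102\right)} = \sqrt{-2475 - \frac{17}{3}} = \sqrt{- \frac{7442}{3}} = \frac{61 i \sqrt{6}}{3}$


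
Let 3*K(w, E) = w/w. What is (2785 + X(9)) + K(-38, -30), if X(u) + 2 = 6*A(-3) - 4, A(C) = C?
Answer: 8284/3 ≈ 2761.3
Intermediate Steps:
X(u) = -24 (X(u) = -2 + (6*(-3) - 4) = -2 + (-18 - 4) = -2 - 22 = -24)
K(w, E) = ⅓ (K(w, E) = (w/w)/3 = (⅓)*1 = ⅓)
(2785 + X(9)) + K(-38, -30) = (2785 - 24) + ⅓ = 2761 + ⅓ = 8284/3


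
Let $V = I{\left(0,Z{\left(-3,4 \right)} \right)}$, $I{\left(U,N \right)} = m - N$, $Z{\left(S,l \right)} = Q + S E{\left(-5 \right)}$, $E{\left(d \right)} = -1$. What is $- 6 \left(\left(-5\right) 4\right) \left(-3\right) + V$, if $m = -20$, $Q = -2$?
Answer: $-381$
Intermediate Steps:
$Z{\left(S,l \right)} = -2 - S$ ($Z{\left(S,l \right)} = -2 + S \left(-1\right) = -2 - S$)
$I{\left(U,N \right)} = -20 - N$
$V = -21$ ($V = -20 - \left(-2 - -3\right) = -20 - \left(-2 + 3\right) = -20 - 1 = -21$)
$- 6 \left(\left(-5\right) 4\right) \left(-3\right) + V = - 6 \left(\left(-5\right) 4\right) \left(-3\right) - 21 = \left(-6\right) \left(-20\right) \left(-3\right) - 21 = 120 \left(-3\right) - 21 = -360 - 21 = -381$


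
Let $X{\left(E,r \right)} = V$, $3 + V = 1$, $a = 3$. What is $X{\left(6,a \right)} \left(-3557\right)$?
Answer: $7114$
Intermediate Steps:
$V = -2$ ($V = -3 + 1 = -2$)
$X{\left(E,r \right)} = -2$
$X{\left(6,a \right)} \left(-3557\right) = \left(-2\right) \left(-3557\right) = 7114$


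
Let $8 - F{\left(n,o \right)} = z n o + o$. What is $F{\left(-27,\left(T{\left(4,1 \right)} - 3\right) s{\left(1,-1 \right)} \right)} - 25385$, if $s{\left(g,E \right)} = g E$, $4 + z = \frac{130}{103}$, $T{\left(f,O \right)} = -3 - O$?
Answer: $- \frac{2667850}{103} \approx -25901.0$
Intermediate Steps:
$z = - \frac{282}{103}$ ($z = -4 + \frac{130}{103} = - \frac{282}{103} \approx -2.7379$)
$s{\left(g,E \right)} = E g$
$F{\left(n,o \right)} = 8 - o + \frac{282 n o}{103}$ ($F{\left(n,o \right)} = 8 - \left(- \frac{282 n}{103} o + o\right) = 8 - \left(- \frac{282 n o}{103} + o\right) = 8 - \left(o - \frac{282 n o}{103}\right) = 8 + \left(- o + \frac{282 n o}{103}\right) = 8 - o + \frac{282 n o}{103}$)
$F{\left(-27,\left(T{\left(4,1 \right)} - 3\right) s{\left(1,-1 \right)} \right)} - 25385 = \left(8 - \left(\left(-3 - 1\right) - 3\right) \left(\left(-1\right) 1\right) + \frac{282}{103} \left(-27\right) \left(\left(-3 - 1\right) - 3\right) \left(\left(-1\right) 1\right)\right) - 25385 = \left(8 - \left(\left(-3 - 1\right) - 3\right) \left(-1\right) + \frac{282}{103} \left(-27\right) \left(\left(-3 - 1\right) - 3\right) \left(-1\right)\right) - 25385 = \left(8 - \left(-4 - 3\right) \left(-1\right) + \frac{282}{103} \left(-27\right) \left(-4 - 3\right) \left(-1\right)\right) - 25385 = \left(8 - \left(-7\right) \left(-1\right) + \frac{282}{103} \left(-27\right) \left(\left(-7\right) \left(-1\right)\right)\right) - 25385 = \left(8 - 7 + \frac{282}{103} \left(-27\right) 7\right) - 25385 = \left(8 - 7 - \frac{53298}{103}\right) - 25385 = - \frac{53195}{103} - 25385 = - \frac{2667850}{103}$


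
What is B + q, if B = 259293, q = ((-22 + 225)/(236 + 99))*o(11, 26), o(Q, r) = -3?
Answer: 86862546/335 ≈ 2.5929e+5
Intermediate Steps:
q = -609/335 (q = ((-22 + 225)/(236 + 99))*(-3) = (203/335)*(-3) = -609/335 ≈ -1.8179)
B + q = 259293 - 609/335 = 86862546/335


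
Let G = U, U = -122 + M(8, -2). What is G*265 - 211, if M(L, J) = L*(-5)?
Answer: -43141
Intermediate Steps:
M(L, J) = -5*L
U = -162 (U = -122 - 5*8 = -122 - 40 = -162)
G = -162
G*265 - 211 = -162*265 - 211 = -42930 - 211 = -43141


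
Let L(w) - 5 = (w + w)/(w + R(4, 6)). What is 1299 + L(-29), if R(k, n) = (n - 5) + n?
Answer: 14373/11 ≈ 1306.6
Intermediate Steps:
R(k, n) = -5 + 2*n (R(k, n) = (-5 + n) + n = -5 + 2*n)
L(w) = 5 + 2*w/(7 + w) (L(w) = 5 + (w + w)/(w + (-5 + 2*6)) = 5 + (2*w)/(w + (-5 + 12)) = 5 + (2*w)/(w + 7) = 5 + (2*w)/(7 + w) = 5 + 2*w/(7 + w))
1299 + L(-29) = 1299 + 7*(5 - 29)/(7 - 29) = 1299 + 7*(-24)/(-22) = 1299 + 7*(-1/22)*(-24) = 1299 + 84/11 = 14373/11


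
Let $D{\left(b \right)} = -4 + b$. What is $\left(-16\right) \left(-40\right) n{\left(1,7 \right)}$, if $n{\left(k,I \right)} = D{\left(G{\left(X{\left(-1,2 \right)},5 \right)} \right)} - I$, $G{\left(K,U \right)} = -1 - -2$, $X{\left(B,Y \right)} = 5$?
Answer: $-6400$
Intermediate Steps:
$G{\left(K,U \right)} = 1$ ($G{\left(K,U \right)} = -1 + 2 = 1$)
$n{\left(k,I \right)} = -3 - I$ ($n{\left(k,I \right)} = \left(-4 + 1\right) - I = -3 - I$)
$\left(-16\right) \left(-40\right) n{\left(1,7 \right)} = \left(-16\right) \left(-40\right) \left(-3 - 7\right) = 640 \left(-3 - 7\right) = 640 \left(-10\right) = -6400$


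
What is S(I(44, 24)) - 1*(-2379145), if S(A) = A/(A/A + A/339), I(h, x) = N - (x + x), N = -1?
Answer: 689935439/290 ≈ 2.3791e+6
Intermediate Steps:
I(h, x) = -1 - 2*x (I(h, x) = -1 - (x + x) = -1 - 2*x)
S(A) = A/(1 + A/339) (S(A) = A/(1 + A*(1/339)) = A/(1 + A/339))
S(I(44, 24)) - 1*(-2379145) = 339*(-1 - 2*24)/(339 + (-1 - 2*24)) - 1*(-2379145) = 339*(-1 - 48)/(339 + (-1 - 48)) + 2379145 = 339*(-49)/(339 - 49) + 2379145 = 339*(-49)/290 + 2379145 = 339*(-49)*(1/290) + 2379145 = -16611/290 + 2379145 = 689935439/290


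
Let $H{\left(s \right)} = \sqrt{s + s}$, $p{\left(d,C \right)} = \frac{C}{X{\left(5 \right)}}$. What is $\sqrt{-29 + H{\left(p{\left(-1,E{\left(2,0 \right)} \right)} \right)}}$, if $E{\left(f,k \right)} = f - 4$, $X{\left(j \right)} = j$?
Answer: $\frac{\sqrt{-725 + 10 i \sqrt{5}}}{5} \approx 0.083036 + 5.3858 i$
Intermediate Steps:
$E{\left(f,k \right)} = -4 + f$
$p{\left(d,C \right)} = \frac{C}{5}$
$H{\left(s \right)} = \sqrt{2} \sqrt{s}$ ($H{\left(s \right)} = \sqrt{2 s} = \sqrt{2} \sqrt{s}$)
$\sqrt{-29 + H{\left(p{\left(-1,E{\left(2,0 \right)} \right)} \right)}} = \sqrt{-29 + \sqrt{2} \sqrt{\frac{-4 + 2}{5}}} = \sqrt{-29 + \sqrt{2} \sqrt{\frac{1}{5} \left(-2\right)}} = \sqrt{-29 + \sqrt{2} \sqrt{- \frac{2}{5}}} = \sqrt{-29 + \sqrt{2} \frac{i \sqrt{10}}{5}} = \sqrt{-29 + \frac{2 i \sqrt{5}}{5}}$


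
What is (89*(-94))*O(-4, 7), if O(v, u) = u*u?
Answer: -409934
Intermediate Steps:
O(v, u) = u²
(89*(-94))*O(-4, 7) = (89*(-94))*7² = -8366*49 = -409934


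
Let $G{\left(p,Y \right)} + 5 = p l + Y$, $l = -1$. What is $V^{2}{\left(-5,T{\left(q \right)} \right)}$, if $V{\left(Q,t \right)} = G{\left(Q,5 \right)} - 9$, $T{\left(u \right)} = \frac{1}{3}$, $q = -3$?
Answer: $16$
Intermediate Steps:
$T{\left(u \right)} = \frac{1}{3}$
$G{\left(p,Y \right)} = -5 + Y - p$ ($G{\left(p,Y \right)} = -5 + \left(p \left(-1\right) + Y\right) = -5 + \left(- p + Y\right) = -5 + \left(Y - p\right) = -5 + Y - p$)
$V{\left(Q,t \right)} = -9 - Q$ ($V{\left(Q,t \right)} = \left(-5 + 5 - Q\right) - 9 = - Q - 9 = -9 - Q$)
$V^{2}{\left(-5,T{\left(q \right)} \right)} = \left(-9 - -5\right)^{2} = \left(-9 + 5\right)^{2} = \left(-4\right)^{2} = 16$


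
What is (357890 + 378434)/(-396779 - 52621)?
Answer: -184081/112350 ≈ -1.6385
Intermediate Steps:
(357890 + 378434)/(-396779 - 52621) = 736324/(-449400) = 736324*(-1/449400) = -184081/112350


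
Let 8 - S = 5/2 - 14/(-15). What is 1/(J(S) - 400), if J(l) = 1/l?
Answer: -137/54770 ≈ -0.0025014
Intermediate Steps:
S = 137/30 (S = 8 - (5/2 - 14/(-15)) = 8 - (5*(1/2) - 14*(-1/15)) = 8 - (5/2 + 14/15) = 8 - 1*103/30 = 8 - 103/30 = 137/30 ≈ 4.5667)
1/(J(S) - 400) = 1/(1/(137/30) - 400) = 1/(30/137 - 400) = 1/(-54770/137) = -137/54770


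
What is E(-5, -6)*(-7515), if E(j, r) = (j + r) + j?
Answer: 120240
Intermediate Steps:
E(j, r) = r + 2*j
E(-5, -6)*(-7515) = (-6 + 2*(-5))*(-7515) = (-6 - 10)*(-7515) = -16*(-7515) = 120240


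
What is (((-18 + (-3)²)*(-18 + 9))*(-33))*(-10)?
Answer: 26730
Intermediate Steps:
(((-18 + (-3)²)*(-18 + 9))*(-33))*(-10) = (((-18 + 9)*(-9))*(-33))*(-10) = (-9*(-9)*(-33))*(-10) = (81*(-33))*(-10) = -2673*(-10) = 26730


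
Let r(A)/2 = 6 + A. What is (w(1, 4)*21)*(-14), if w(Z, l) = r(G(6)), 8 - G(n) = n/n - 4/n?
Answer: -8036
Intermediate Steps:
G(n) = 7 + 4/n (G(n) = 8 - (n/n - 4/n) = 8 - (1 - 4/n) = 8 + (-1 + 4/n) = 7 + 4/n)
r(A) = 12 + 2*A (r(A) = 2*(6 + A) = 12 + 2*A)
w(Z, l) = 82/3 (w(Z, l) = 12 + 2*(7 + 4/6) = 12 + 2*(7 + 4*(⅙)) = 12 + 2*(7 + ⅔) = 12 + 2*(23/3) = 12 + 46/3 = 82/3)
(w(1, 4)*21)*(-14) = ((82/3)*21)*(-14) = 574*(-14) = -8036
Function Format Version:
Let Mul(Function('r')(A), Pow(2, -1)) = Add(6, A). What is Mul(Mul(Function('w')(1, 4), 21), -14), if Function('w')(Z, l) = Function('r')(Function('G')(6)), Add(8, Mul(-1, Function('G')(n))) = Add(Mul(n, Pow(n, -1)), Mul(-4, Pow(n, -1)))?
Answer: -8036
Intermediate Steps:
Function('G')(n) = Add(7, Mul(4, Pow(n, -1))) (Function('G')(n) = Add(8, Mul(-1, Add(Mul(n, Pow(n, -1)), Mul(-4, Pow(n, -1))))) = Add(8, Mul(-1, Add(1, Mul(-4, Pow(n, -1))))) = Add(8, Add(-1, Mul(4, Pow(n, -1)))) = Add(7, Mul(4, Pow(n, -1))))
Function('r')(A) = Add(12, Mul(2, A)) (Function('r')(A) = Mul(2, Add(6, A)) = Add(12, Mul(2, A)))
Function('w')(Z, l) = Rational(82, 3) (Function('w')(Z, l) = Add(12, Mul(2, Add(7, Mul(4, Pow(6, -1))))) = Add(12, Mul(2, Add(7, Mul(4, Rational(1, 6))))) = Add(12, Mul(2, Add(7, Rational(2, 3)))) = Add(12, Mul(2, Rational(23, 3))) = Add(12, Rational(46, 3)) = Rational(82, 3))
Mul(Mul(Function('w')(1, 4), 21), -14) = Mul(Mul(Rational(82, 3), 21), -14) = Mul(574, -14) = -8036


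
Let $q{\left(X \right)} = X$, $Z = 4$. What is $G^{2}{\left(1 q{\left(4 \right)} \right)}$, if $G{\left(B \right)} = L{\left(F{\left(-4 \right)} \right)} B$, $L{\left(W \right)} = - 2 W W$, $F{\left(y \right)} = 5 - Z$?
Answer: $64$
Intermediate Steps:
$F{\left(y \right)} = 1$ ($F{\left(y \right)} = 5 - 4 = 1$)
$L{\left(W \right)} = - 2 W^{2}$
$G{\left(B \right)} = - 2 B$ ($G{\left(B \right)} = - 2 \cdot 1^{2} B = \left(-2\right) 1 B = - 2 B$)
$G^{2}{\left(1 q{\left(4 \right)} \right)} = \left(- 2 \cdot 1 \cdot 4\right)^{2} = \left(\left(-2\right) 4\right)^{2} = \left(-8\right)^{2} = 64$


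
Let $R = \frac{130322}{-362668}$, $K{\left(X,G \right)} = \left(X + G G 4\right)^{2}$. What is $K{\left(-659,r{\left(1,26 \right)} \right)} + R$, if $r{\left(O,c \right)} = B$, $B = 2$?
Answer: $\frac{74972295805}{181334} \approx 4.1345 \cdot 10^{5}$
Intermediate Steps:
$r{\left(O,c \right)} = 2$
$K{\left(X,G \right)} = \left(X + 4 G^{2}\right)^{2}$ ($K{\left(X,G \right)} = \left(X + G^{2} \cdot 4\right)^{2} = \left(X + 4 G^{2}\right)^{2}$)
$R = - \frac{65161}{181334}$ ($R = 130322 \left(- \frac{1}{362668}\right) = - \frac{65161}{181334} \approx -0.35934$)
$K{\left(-659,r{\left(1,26 \right)} \right)} + R = \left(-659 + 4 \cdot 2^{2}\right)^{2} - \frac{65161}{181334} = \left(-659 + 4 \cdot 4\right)^{2} - \frac{65161}{181334} = \left(-659 + 16\right)^{2} - \frac{65161}{181334} = \left(-643\right)^{2} - \frac{65161}{181334} = 413449 - \frac{65161}{181334} = \frac{74972295805}{181334}$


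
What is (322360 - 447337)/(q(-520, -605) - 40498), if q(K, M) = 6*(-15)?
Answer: 124977/40588 ≈ 3.0792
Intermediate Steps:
q(K, M) = -90
(322360 - 447337)/(q(-520, -605) - 40498) = (322360 - 447337)/(-90 - 40498) = -124977/(-40588) = -124977*(-1/40588) = 124977/40588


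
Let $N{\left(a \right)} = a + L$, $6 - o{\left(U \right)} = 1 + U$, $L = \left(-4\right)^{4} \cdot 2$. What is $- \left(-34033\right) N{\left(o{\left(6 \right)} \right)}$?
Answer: $17390863$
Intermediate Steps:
$L = 512$ ($L = 256 \cdot 2 = 512$)
$o{\left(U \right)} = 5 - U$ ($o{\left(U \right)} = 6 - \left(1 + U\right) = 5 - U$)
$N{\left(a \right)} = 512 + a$ ($N{\left(a \right)} = a + 512 = 512 + a$)
$- \left(-34033\right) N{\left(o{\left(6 \right)} \right)} = - \left(-34033\right) \left(512 + \left(5 - 6\right)\right) = - \left(-34033\right) \left(512 - 1\right) = - \left(-34033\right) 511 = \left(-1\right) \left(-17390863\right) = 17390863$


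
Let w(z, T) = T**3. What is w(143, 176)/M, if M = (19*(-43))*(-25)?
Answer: 5451776/20425 ≈ 266.92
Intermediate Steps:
M = 20425 (M = -817*(-25) = 20425)
w(143, 176)/M = 176**3/20425 = 5451776*(1/20425) = 5451776/20425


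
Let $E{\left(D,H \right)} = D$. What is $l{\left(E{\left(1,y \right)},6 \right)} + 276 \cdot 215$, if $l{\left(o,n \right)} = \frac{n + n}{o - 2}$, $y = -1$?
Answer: $59328$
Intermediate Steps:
$l{\left(o,n \right)} = \frac{2 n}{-2 + o}$
$l{\left(E{\left(1,y \right)},6 \right)} + 276 \cdot 215 = 2 \cdot 6 \frac{1}{-2 + 1} + 276 \cdot 215 = 2 \cdot 6 \frac{1}{-1} + 59340 = 2 \cdot 6 \left(-1\right) + 59340 = -12 + 59340 = 59328$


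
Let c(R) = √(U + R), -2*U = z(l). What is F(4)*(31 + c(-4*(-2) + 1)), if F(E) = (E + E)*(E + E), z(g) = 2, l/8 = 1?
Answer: 1984 + 128*√2 ≈ 2165.0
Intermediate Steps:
l = 8 (l = 8*1 = 8)
U = -1 (U = -½*2 = -1)
F(E) = 4*E² (F(E) = (2*E)*(2*E) = 4*E²)
c(R) = √(-1 + R)
F(4)*(31 + c(-4*(-2) + 1)) = (4*4²)*(31 + √(-1 + (-4*(-2) + 1))) = (4*16)*(31 + √(-1 + (8 + 1))) = 64*(31 + √(-1 + 9)) = 64*(31 + √8) = 64*(31 + 2*√2) = 1984 + 128*√2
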